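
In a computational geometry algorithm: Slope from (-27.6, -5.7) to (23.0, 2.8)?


slope = (y2-y1)/(x2-x1) = (2.8-(-5.7))/(23-(-27.6)) = 8.5/50.6 = 0.168

0.168


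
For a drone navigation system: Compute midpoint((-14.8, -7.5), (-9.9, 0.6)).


M = (((-14.8)+(-9.9))/2, ((-7.5)+0.6)/2)
= (-12.35, -3.45)

(-12.35, -3.45)


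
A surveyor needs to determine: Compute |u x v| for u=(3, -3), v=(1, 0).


|u x v| = |3*0 - (-3)*1|
= |0 - (-3)| = 3

3


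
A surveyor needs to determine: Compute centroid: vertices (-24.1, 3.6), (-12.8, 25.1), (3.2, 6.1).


Centroid = ((x_A+x_B+x_C)/3, (y_A+y_B+y_C)/3)
= (((-24.1)+(-12.8)+3.2)/3, (3.6+25.1+6.1)/3)
= (-11.2333, 11.6)

(-11.2333, 11.6)


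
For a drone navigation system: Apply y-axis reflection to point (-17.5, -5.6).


Reflection over y-axis: (x,y) -> (-x,y)
(-17.5, -5.6) -> (17.5, -5.6)

(17.5, -5.6)


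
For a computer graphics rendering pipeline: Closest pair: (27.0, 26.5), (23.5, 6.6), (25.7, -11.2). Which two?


d(P0,P1) = 20.2054, d(P0,P2) = 37.7224, d(P1,P2) = 17.9354
Closest: P1 and P2

Closest pair: (23.5, 6.6) and (25.7, -11.2), distance = 17.9354


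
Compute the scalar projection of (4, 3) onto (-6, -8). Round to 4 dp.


u.v = -48, |v| = sqrt(100) = 10
Scalar projection = u.v / |v| = -48 / sqrt(100) = -4.8

-4.8


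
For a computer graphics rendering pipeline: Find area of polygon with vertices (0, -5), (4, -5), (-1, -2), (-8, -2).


Shoelace sum: (0*(-5) - 4*(-5)) + (4*(-2) - (-1)*(-5)) + ((-1)*(-2) - (-8)*(-2)) + ((-8)*(-5) - 0*(-2))
= 33
Area = |33|/2 = 16.5

16.5


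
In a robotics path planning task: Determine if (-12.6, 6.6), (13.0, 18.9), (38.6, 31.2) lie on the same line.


Cross product: (13-(-12.6))*(31.2-6.6) - (18.9-6.6)*(38.6-(-12.6))
= 0

Yes, collinear


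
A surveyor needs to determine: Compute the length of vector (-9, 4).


|u| = sqrt((-9)^2 + 4^2) = sqrt(97) = 9.8489

9.8489


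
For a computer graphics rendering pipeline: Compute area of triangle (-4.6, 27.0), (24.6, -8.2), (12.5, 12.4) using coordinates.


Area = |x_A(y_B-y_C) + x_B(y_C-y_A) + x_C(y_A-y_B)|/2
= |94.76 + (-359.16) + 440|/2
= 175.6/2 = 87.8

87.8


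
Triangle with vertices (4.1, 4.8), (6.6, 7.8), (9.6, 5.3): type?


Side lengths squared: AB^2=15.25, BC^2=15.25, CA^2=30.5
Sorted: [15.25, 15.25, 30.5]
By sides: Isosceles, By angles: Right

Isosceles, Right


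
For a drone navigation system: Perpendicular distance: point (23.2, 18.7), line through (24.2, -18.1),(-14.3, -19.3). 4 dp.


|cross product| = 1418
|line direction| = sqrt(1483.69) = 38.5187
Distance = 1418/sqrt(1483.69) = 36.8133

36.8133


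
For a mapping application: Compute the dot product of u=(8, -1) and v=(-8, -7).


u . v = u_x*v_x + u_y*v_y = 8*(-8) + (-1)*(-7)
= (-64) + 7 = -57

-57


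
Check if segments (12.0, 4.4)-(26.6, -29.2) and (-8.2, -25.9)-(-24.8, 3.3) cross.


Cross products: d1=-1092.82, d2=-961.38, d3=-1121.1, d4=-1252.54
d1*d2 < 0 and d3*d4 < 0? no

No, they don't intersect


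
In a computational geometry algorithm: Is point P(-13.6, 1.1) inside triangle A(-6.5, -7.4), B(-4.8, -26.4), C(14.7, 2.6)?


Cross products: AB x AP = -120.45, BC x BP = 791.45, CA x CP = -251.2
All same sign? no

No, outside


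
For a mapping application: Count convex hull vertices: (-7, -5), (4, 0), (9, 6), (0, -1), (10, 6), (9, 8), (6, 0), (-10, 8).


Convex hull vertices (CCW): (-10, 8), (-7, -5), (6, 0), (10, 6), (9, 8)
Count = 5

5


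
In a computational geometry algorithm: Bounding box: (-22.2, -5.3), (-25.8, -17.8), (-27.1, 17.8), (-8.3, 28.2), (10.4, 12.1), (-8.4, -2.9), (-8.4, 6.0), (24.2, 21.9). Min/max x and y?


x range: [-27.1, 24.2]
y range: [-17.8, 28.2]
Bounding box: (-27.1,-17.8) to (24.2,28.2)

(-27.1,-17.8) to (24.2,28.2)


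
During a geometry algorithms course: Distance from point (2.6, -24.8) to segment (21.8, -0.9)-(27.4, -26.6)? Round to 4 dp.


Project P onto AB: t = 0.7324 (clamped to [0,1])
Closest point on segment: (25.9014, -19.7226)
Distance: 23.8482

23.8482


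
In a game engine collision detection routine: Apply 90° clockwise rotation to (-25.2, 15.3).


90° CW: (x,y) -> (y, -x)
(-25.2,15.3) -> (15.3, 25.2)

(15.3, 25.2)


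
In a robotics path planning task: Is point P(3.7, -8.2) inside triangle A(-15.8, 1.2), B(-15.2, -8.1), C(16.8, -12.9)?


Cross products: AB x AP = 175.71, BC x BP = 87.52, CA x CP = 31.49
All same sign? yes

Yes, inside


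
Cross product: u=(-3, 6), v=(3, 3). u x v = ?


u x v = u_x*v_y - u_y*v_x = (-3)*3 - 6*3
= (-9) - 18 = -27

-27


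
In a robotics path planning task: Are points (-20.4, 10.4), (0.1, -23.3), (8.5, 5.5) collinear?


Cross product: (0.1-(-20.4))*(5.5-10.4) - ((-23.3)-10.4)*(8.5-(-20.4))
= 873.48

No, not collinear


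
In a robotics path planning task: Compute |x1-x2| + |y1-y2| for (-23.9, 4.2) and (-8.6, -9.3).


|(-23.9)-(-8.6)| + |4.2-(-9.3)| = 15.3 + 13.5 = 28.8

28.8


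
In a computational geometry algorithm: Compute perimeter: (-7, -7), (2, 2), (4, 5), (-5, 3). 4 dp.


Sides: (-7, -7)->(2, 2): sqrt(162) = 12.727922, (2, 2)->(4, 5): sqrt(13) = 3.605551, (4, 5)->(-5, 3): sqrt(85) = 9.219544, (-5, 3)->(-7, -7): sqrt(104) = 10.198039
Sum = 35.751056
Perimeter = 35.7511

35.7511


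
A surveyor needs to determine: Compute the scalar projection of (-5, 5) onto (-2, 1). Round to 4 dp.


u.v = 15, |v| = sqrt(5) = 2.2361
Scalar projection = u.v / |v| = 15 / sqrt(5) = 6.7082

6.7082


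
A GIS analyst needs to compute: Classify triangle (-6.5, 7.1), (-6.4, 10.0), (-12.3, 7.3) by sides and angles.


Side lengths squared: AB^2=8.42, BC^2=42.1, CA^2=33.68
Sorted: [8.42, 33.68, 42.1]
By sides: Scalene, By angles: Right

Scalene, Right


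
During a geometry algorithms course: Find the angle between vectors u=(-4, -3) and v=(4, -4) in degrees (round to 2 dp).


u.v = -4, |u| = sqrt(25) = 5, |v| = sqrt(32) = 5.6569
cos(theta) = u.v/(|u||v|) = -4/sqrt(800) = -0.141421
theta = acos(-0.141421) = 98.13 degrees

98.13 degrees


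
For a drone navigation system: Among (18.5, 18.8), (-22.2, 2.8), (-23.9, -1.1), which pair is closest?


d(P0,P1) = 43.732, d(P0,P2) = 46.8377, d(P1,P2) = 4.2544
Closest: P1 and P2

Closest pair: (-22.2, 2.8) and (-23.9, -1.1), distance = 4.2544


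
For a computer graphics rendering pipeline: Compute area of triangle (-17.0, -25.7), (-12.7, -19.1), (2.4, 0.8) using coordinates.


Area = |x_A(y_B-y_C) + x_B(y_C-y_A) + x_C(y_A-y_B)|/2
= |338.3 + (-336.55) + (-15.84)|/2
= 14.09/2 = 7.045

7.045


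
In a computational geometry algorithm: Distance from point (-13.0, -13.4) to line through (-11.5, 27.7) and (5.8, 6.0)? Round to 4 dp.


|cross product| = 743.58
|line direction| = sqrt(770.18) = 27.7521
Distance = 743.58/sqrt(770.18) = 26.7936

26.7936


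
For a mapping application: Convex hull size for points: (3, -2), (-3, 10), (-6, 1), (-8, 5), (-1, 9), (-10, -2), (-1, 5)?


Convex hull vertices (CCW): (-10, -2), (3, -2), (-1, 9), (-3, 10), (-8, 5)
Count = 5

5


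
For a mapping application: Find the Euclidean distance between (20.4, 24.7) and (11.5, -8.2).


dx=-8.9, dy=-32.9
d^2 = (-8.9)^2 + (-32.9)^2 = 1161.62
d = sqrt(1161.62) = 34.0825

34.0825


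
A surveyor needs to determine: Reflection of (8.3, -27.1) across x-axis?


Reflection over x-axis: (x,y) -> (x,-y)
(8.3, -27.1) -> (8.3, 27.1)

(8.3, 27.1)


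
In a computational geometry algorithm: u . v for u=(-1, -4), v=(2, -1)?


u . v = u_x*v_x + u_y*v_y = (-1)*2 + (-4)*(-1)
= (-2) + 4 = 2

2


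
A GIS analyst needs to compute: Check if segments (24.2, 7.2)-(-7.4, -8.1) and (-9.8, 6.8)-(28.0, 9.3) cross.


Cross products: d1=-69.88, d2=-569.22, d3=-507.56, d4=-8.22
d1*d2 < 0 and d3*d4 < 0? no

No, they don't intersect


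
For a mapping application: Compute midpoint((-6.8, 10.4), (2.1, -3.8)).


M = (((-6.8)+2.1)/2, (10.4+(-3.8))/2)
= (-2.35, 3.3)

(-2.35, 3.3)


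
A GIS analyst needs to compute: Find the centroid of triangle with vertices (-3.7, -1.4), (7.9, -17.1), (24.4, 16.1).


Centroid = ((x_A+x_B+x_C)/3, (y_A+y_B+y_C)/3)
= (((-3.7)+7.9+24.4)/3, ((-1.4)+(-17.1)+16.1)/3)
= (9.5333, -0.8)

(9.5333, -0.8)


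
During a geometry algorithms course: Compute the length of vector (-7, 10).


|u| = sqrt((-7)^2 + 10^2) = sqrt(149) = 12.2066

12.2066


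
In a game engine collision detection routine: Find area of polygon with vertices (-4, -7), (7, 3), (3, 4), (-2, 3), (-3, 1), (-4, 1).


Shoelace sum: ((-4)*3 - 7*(-7)) + (7*4 - 3*3) + (3*3 - (-2)*4) + ((-2)*1 - (-3)*3) + ((-3)*1 - (-4)*1) + ((-4)*(-7) - (-4)*1)
= 113
Area = |113|/2 = 56.5

56.5


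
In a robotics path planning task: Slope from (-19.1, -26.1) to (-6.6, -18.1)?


slope = (y2-y1)/(x2-x1) = ((-18.1)-(-26.1))/((-6.6)-(-19.1)) = 8/12.5 = 0.64

0.64


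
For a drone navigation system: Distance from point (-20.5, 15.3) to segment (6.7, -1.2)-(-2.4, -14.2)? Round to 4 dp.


Project P onto AB: t = 0.1311 (clamped to [0,1])
Closest point on segment: (5.5067, -2.9047)
Distance: 31.7452

31.7452


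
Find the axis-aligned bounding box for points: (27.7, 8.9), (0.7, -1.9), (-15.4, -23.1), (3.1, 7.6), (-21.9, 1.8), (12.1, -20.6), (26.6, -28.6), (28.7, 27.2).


x range: [-21.9, 28.7]
y range: [-28.6, 27.2]
Bounding box: (-21.9,-28.6) to (28.7,27.2)

(-21.9,-28.6) to (28.7,27.2)


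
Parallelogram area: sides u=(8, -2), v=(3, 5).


|u x v| = |8*5 - (-2)*3|
= |40 - (-6)| = 46

46


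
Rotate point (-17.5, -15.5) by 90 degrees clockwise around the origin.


90° CW: (x,y) -> (y, -x)
(-17.5,-15.5) -> (-15.5, 17.5)

(-15.5, 17.5)


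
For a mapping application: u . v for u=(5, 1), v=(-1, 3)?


u . v = u_x*v_x + u_y*v_y = 5*(-1) + 1*3
= (-5) + 3 = -2

-2


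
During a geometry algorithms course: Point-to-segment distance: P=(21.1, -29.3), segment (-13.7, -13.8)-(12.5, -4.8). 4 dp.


Project P onto AB: t = 1 (clamped to [0,1])
Closest point on segment: (12.5, -4.8)
Distance: 25.9656

25.9656


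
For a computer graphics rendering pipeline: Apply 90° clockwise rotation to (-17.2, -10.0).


90° CW: (x,y) -> (y, -x)
(-17.2,-10) -> (-10, 17.2)

(-10, 17.2)


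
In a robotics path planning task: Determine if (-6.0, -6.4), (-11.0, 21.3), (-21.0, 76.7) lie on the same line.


Cross product: ((-11)-(-6))*(76.7-(-6.4)) - (21.3-(-6.4))*((-21)-(-6))
= 0

Yes, collinear


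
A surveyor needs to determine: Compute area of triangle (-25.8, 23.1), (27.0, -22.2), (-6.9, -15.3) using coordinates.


Area = |x_A(y_B-y_C) + x_B(y_C-y_A) + x_C(y_A-y_B)|/2
= |178.02 + (-1036.8) + (-312.57)|/2
= 1171.35/2 = 585.675

585.675


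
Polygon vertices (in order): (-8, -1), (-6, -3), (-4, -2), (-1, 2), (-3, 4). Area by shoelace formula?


Shoelace sum: ((-8)*(-3) - (-6)*(-1)) + ((-6)*(-2) - (-4)*(-3)) + ((-4)*2 - (-1)*(-2)) + ((-1)*4 - (-3)*2) + ((-3)*(-1) - (-8)*4)
= 45
Area = |45|/2 = 22.5

22.5


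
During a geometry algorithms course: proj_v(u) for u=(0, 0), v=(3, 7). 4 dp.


u.v = 0, |v| = sqrt(58) = 7.6158
Scalar projection = u.v / |v| = 0 / sqrt(58) = 0

0


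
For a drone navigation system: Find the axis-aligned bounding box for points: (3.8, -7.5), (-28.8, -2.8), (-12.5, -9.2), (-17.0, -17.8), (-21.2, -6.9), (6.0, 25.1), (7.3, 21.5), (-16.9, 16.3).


x range: [-28.8, 7.3]
y range: [-17.8, 25.1]
Bounding box: (-28.8,-17.8) to (7.3,25.1)

(-28.8,-17.8) to (7.3,25.1)


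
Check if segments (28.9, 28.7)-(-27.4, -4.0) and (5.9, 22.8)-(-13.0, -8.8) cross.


Cross products: d1=615.29, d2=-545.76, d3=-419.93, d4=741.12
d1*d2 < 0 and d3*d4 < 0? yes

Yes, they intersect


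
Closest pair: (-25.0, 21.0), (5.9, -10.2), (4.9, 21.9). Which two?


d(P0,P1) = 43.9118, d(P0,P2) = 29.9135, d(P1,P2) = 32.1156
Closest: P0 and P2

Closest pair: (-25.0, 21.0) and (4.9, 21.9), distance = 29.9135


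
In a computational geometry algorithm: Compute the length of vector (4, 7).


|u| = sqrt(4^2 + 7^2) = sqrt(65) = 8.0623

8.0623


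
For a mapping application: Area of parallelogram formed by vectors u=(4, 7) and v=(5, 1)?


|u x v| = |4*1 - 7*5|
= |4 - 35| = 31

31


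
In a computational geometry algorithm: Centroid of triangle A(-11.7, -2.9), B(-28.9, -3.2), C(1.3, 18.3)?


Centroid = ((x_A+x_B+x_C)/3, (y_A+y_B+y_C)/3)
= (((-11.7)+(-28.9)+1.3)/3, ((-2.9)+(-3.2)+18.3)/3)
= (-13.1, 4.0667)

(-13.1, 4.0667)


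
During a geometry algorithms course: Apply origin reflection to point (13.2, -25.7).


Reflection over origin: (x,y) -> (-x,-y)
(13.2, -25.7) -> (-13.2, 25.7)

(-13.2, 25.7)


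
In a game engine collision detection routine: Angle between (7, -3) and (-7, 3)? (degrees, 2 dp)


u.v = -58, |u| = sqrt(58) = 7.6158, |v| = sqrt(58) = 7.6158
cos(theta) = u.v/(|u||v|) = -58/sqrt(3364) = -1
theta = acos(-1) = 180 degrees

180 degrees


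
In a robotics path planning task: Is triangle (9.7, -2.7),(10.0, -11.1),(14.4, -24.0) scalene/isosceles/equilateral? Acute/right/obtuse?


Side lengths squared: AB^2=70.65, BC^2=185.77, CA^2=475.78
Sorted: [70.65, 185.77, 475.78]
By sides: Scalene, By angles: Obtuse

Scalene, Obtuse


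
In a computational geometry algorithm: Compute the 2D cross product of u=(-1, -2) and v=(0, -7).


u x v = u_x*v_y - u_y*v_x = (-1)*(-7) - (-2)*0
= 7 - 0 = 7

7


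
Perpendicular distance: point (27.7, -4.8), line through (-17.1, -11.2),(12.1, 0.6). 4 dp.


|cross product| = 341.76
|line direction| = sqrt(991.88) = 31.4941
Distance = 341.76/sqrt(991.88) = 10.8515

10.8515


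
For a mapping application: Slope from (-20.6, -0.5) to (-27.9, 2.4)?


slope = (y2-y1)/(x2-x1) = (2.4-(-0.5))/((-27.9)-(-20.6)) = 2.9/(-7.3) = -0.3973

-0.3973


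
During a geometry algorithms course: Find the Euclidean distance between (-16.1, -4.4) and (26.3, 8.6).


dx=42.4, dy=13
d^2 = 42.4^2 + 13^2 = 1966.76
d = sqrt(1966.76) = 44.3482

44.3482


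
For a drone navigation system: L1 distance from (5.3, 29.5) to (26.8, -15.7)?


|5.3-26.8| + |29.5-(-15.7)| = 21.5 + 45.2 = 66.7

66.7


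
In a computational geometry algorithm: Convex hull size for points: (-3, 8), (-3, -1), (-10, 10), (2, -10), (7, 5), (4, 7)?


Convex hull vertices (CCW): (-10, 10), (2, -10), (7, 5), (4, 7)
Count = 4

4


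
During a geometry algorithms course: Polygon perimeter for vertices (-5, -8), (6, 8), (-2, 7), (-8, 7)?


Sides: (-5, -8)->(6, 8): sqrt(377) = 19.416488, (6, 8)->(-2, 7): sqrt(65) = 8.062258, (-2, 7)->(-8, 7): sqrt(36) = 6, (-8, 7)->(-5, -8): sqrt(234) = 15.297059
Sum = 48.775805
Perimeter = 48.7758

48.7758


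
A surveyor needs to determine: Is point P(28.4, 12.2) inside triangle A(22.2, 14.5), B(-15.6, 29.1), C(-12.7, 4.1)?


Cross products: AB x AP = -3.58, BC x BP = 1050.99, CA x CP = -144.75
All same sign? no

No, outside


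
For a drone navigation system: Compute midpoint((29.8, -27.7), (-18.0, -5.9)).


M = ((29.8+(-18))/2, ((-27.7)+(-5.9))/2)
= (5.9, -16.8)

(5.9, -16.8)


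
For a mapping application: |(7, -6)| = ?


|u| = sqrt(7^2 + (-6)^2) = sqrt(85) = 9.2195

9.2195


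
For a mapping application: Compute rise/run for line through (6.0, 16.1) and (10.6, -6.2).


slope = (y2-y1)/(x2-x1) = ((-6.2)-16.1)/(10.6-6) = (-22.3)/4.6 = -4.8478

-4.8478


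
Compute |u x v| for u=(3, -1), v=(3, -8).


|u x v| = |3*(-8) - (-1)*3|
= |(-24) - (-3)| = 21

21


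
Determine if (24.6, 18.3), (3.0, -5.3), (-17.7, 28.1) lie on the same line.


Cross product: (3-24.6)*(28.1-18.3) - ((-5.3)-18.3)*((-17.7)-24.6)
= -1209.96

No, not collinear


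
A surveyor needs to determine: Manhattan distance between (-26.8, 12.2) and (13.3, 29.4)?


|(-26.8)-13.3| + |12.2-29.4| = 40.1 + 17.2 = 57.3

57.3


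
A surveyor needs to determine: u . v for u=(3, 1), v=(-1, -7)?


u . v = u_x*v_x + u_y*v_y = 3*(-1) + 1*(-7)
= (-3) + (-7) = -10

-10


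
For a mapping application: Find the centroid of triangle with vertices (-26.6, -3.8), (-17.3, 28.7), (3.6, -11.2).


Centroid = ((x_A+x_B+x_C)/3, (y_A+y_B+y_C)/3)
= (((-26.6)+(-17.3)+3.6)/3, ((-3.8)+28.7+(-11.2))/3)
= (-13.4333, 4.5667)

(-13.4333, 4.5667)


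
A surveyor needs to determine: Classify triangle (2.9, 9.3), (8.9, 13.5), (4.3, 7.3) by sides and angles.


Side lengths squared: AB^2=53.64, BC^2=59.6, CA^2=5.96
Sorted: [5.96, 53.64, 59.6]
By sides: Scalene, By angles: Right

Scalene, Right


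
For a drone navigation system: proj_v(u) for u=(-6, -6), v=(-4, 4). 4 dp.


u.v = 0, |v| = sqrt(32) = 5.6569
Scalar projection = u.v / |v| = 0 / sqrt(32) = 0

0


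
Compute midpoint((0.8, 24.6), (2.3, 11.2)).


M = ((0.8+2.3)/2, (24.6+11.2)/2)
= (1.55, 17.9)

(1.55, 17.9)


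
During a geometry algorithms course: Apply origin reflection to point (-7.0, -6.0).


Reflection over origin: (x,y) -> (-x,-y)
(-7, -6) -> (7, 6)

(7, 6)


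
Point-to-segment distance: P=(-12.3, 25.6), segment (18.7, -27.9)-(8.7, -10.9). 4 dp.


Project P onto AB: t = 1 (clamped to [0,1])
Closest point on segment: (8.7, -10.9)
Distance: 42.11

42.11


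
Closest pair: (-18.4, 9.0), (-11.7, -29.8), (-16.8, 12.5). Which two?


d(P0,P1) = 39.3742, d(P0,P2) = 3.8484, d(P1,P2) = 42.6063
Closest: P0 and P2

Closest pair: (-18.4, 9.0) and (-16.8, 12.5), distance = 3.8484


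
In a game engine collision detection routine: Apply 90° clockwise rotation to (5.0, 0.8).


90° CW: (x,y) -> (y, -x)
(5,0.8) -> (0.8, -5)

(0.8, -5)


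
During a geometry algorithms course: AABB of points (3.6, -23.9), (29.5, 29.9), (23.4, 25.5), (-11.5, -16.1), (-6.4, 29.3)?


x range: [-11.5, 29.5]
y range: [-23.9, 29.9]
Bounding box: (-11.5,-23.9) to (29.5,29.9)

(-11.5,-23.9) to (29.5,29.9)


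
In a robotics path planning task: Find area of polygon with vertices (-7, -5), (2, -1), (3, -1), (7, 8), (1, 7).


Shoelace sum: ((-7)*(-1) - 2*(-5)) + (2*(-1) - 3*(-1)) + (3*8 - 7*(-1)) + (7*7 - 1*8) + (1*(-5) - (-7)*7)
= 134
Area = |134|/2 = 67

67


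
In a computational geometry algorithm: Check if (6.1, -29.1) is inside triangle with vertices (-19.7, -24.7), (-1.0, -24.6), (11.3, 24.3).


Cross products: AB x AP = -84.86, BC x BP = -402.54, CA x CP = 1400.6
All same sign? no

No, outside


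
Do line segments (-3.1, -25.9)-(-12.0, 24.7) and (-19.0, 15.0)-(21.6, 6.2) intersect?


Cross products: d1=-1520.62, d2=455.42, d3=440.53, d4=-1535.51
d1*d2 < 0 and d3*d4 < 0? yes

Yes, they intersect


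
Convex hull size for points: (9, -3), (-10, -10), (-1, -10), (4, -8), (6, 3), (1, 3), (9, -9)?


Convex hull vertices (CCW): (-10, -10), (-1, -10), (9, -9), (9, -3), (6, 3), (1, 3)
Count = 6

6


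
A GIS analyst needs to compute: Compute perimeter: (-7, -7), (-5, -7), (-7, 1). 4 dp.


Sides: (-7, -7)->(-5, -7): sqrt(4) = 2, (-5, -7)->(-7, 1): sqrt(68) = 8.246211, (-7, 1)->(-7, -7): sqrt(64) = 8
Sum = 18.246211
Perimeter = 18.2462

18.2462


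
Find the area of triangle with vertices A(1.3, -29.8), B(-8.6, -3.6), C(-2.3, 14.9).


Area = |x_A(y_B-y_C) + x_B(y_C-y_A) + x_C(y_A-y_B)|/2
= |(-24.05) + (-384.42) + 60.26|/2
= 348.21/2 = 174.105

174.105


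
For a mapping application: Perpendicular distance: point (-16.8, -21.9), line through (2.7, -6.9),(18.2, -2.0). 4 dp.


|cross product| = 136.95
|line direction| = sqrt(264.26) = 16.2561
Distance = 136.95/sqrt(264.26) = 8.4245

8.4245


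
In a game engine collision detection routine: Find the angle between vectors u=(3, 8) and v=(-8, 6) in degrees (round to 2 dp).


u.v = 24, |u| = sqrt(73) = 8.544, |v| = sqrt(100) = 10
cos(theta) = u.v/(|u||v|) = 24/sqrt(7300) = 0.280899
theta = acos(0.280899) = 73.69 degrees

73.69 degrees


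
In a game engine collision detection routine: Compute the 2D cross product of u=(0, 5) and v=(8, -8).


u x v = u_x*v_y - u_y*v_x = 0*(-8) - 5*8
= 0 - 40 = -40

-40


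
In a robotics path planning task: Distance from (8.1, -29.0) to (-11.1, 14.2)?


dx=-19.2, dy=43.2
d^2 = (-19.2)^2 + 43.2^2 = 2234.88
d = sqrt(2234.88) = 47.2745

47.2745


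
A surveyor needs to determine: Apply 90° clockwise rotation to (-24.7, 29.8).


90° CW: (x,y) -> (y, -x)
(-24.7,29.8) -> (29.8, 24.7)

(29.8, 24.7)


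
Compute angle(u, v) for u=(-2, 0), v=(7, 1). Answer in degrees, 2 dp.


u.v = -14, |u| = sqrt(4) = 2, |v| = sqrt(50) = 7.0711
cos(theta) = u.v/(|u||v|) = -14/sqrt(200) = -0.989949
theta = acos(-0.989949) = 171.87 degrees

171.87 degrees


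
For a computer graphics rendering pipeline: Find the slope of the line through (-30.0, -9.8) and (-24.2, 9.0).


slope = (y2-y1)/(x2-x1) = (9-(-9.8))/((-24.2)-(-30)) = 18.8/5.8 = 3.2414

3.2414


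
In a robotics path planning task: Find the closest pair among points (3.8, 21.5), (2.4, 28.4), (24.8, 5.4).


d(P0,P1) = 7.0406, d(P0,P2) = 26.4615, d(P1,P2) = 32.1055
Closest: P0 and P1

Closest pair: (3.8, 21.5) and (2.4, 28.4), distance = 7.0406


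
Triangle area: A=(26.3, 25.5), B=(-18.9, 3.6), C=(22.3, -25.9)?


Area = |x_A(y_B-y_C) + x_B(y_C-y_A) + x_C(y_A-y_B)|/2
= |775.85 + 971.46 + 488.37|/2
= 2235.68/2 = 1117.84

1117.84


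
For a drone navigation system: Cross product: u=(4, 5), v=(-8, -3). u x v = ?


u x v = u_x*v_y - u_y*v_x = 4*(-3) - 5*(-8)
= (-12) - (-40) = 28

28


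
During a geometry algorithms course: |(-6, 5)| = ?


|u| = sqrt((-6)^2 + 5^2) = sqrt(61) = 7.8102

7.8102


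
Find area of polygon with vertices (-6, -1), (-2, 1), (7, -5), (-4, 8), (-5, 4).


Shoelace sum: ((-6)*1 - (-2)*(-1)) + ((-2)*(-5) - 7*1) + (7*8 - (-4)*(-5)) + ((-4)*4 - (-5)*8) + ((-5)*(-1) - (-6)*4)
= 84
Area = |84|/2 = 42

42


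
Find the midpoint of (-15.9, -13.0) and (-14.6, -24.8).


M = (((-15.9)+(-14.6))/2, ((-13)+(-24.8))/2)
= (-15.25, -18.9)

(-15.25, -18.9)


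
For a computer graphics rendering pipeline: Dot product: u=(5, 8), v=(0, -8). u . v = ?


u . v = u_x*v_x + u_y*v_y = 5*0 + 8*(-8)
= 0 + (-64) = -64

-64


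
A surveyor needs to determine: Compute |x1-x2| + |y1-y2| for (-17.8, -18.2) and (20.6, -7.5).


|(-17.8)-20.6| + |(-18.2)-(-7.5)| = 38.4 + 10.7 = 49.1

49.1


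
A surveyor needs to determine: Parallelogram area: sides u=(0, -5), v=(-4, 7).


|u x v| = |0*7 - (-5)*(-4)|
= |0 - 20| = 20

20


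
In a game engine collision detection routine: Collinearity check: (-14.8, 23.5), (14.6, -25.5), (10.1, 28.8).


Cross product: (14.6-(-14.8))*(28.8-23.5) - ((-25.5)-23.5)*(10.1-(-14.8))
= 1375.92

No, not collinear


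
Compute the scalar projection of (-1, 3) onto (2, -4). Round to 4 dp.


u.v = -14, |v| = sqrt(20) = 4.4721
Scalar projection = u.v / |v| = -14 / sqrt(20) = -3.1305

-3.1305


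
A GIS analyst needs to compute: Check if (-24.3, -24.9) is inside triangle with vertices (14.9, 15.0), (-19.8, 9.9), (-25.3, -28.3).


Cross products: AB x AP = 1184.61, BC x BP = 19.5, CA x CP = 93.38
All same sign? yes

Yes, inside


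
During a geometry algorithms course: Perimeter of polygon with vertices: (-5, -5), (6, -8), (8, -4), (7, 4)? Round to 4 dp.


Sides: (-5, -5)->(6, -8): sqrt(130) = 11.401754, (6, -8)->(8, -4): sqrt(20) = 4.472136, (8, -4)->(7, 4): sqrt(65) = 8.062258, (7, 4)->(-5, -5): sqrt(225) = 15
Sum = 38.936148
Perimeter = 38.9361

38.9361


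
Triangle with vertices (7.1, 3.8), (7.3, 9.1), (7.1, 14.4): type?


Side lengths squared: AB^2=28.13, BC^2=28.13, CA^2=112.36
Sorted: [28.13, 28.13, 112.36]
By sides: Isosceles, By angles: Obtuse

Isosceles, Obtuse


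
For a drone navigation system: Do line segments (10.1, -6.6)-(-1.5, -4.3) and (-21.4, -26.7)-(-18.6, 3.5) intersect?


Cross products: d1=-895.02, d2=-538.26, d3=305.61, d4=-51.15
d1*d2 < 0 and d3*d4 < 0? no

No, they don't intersect


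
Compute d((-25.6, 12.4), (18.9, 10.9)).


dx=44.5, dy=-1.5
d^2 = 44.5^2 + (-1.5)^2 = 1982.5
d = sqrt(1982.5) = 44.5253

44.5253


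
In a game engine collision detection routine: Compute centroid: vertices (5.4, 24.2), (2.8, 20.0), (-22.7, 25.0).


Centroid = ((x_A+x_B+x_C)/3, (y_A+y_B+y_C)/3)
= ((5.4+2.8+(-22.7))/3, (24.2+20+25)/3)
= (-4.8333, 23.0667)

(-4.8333, 23.0667)


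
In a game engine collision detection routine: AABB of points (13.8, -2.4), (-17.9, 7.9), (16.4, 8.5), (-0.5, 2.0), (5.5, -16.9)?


x range: [-17.9, 16.4]
y range: [-16.9, 8.5]
Bounding box: (-17.9,-16.9) to (16.4,8.5)

(-17.9,-16.9) to (16.4,8.5)


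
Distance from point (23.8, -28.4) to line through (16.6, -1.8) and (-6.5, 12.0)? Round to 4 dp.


|cross product| = 515.1
|line direction| = sqrt(724.05) = 26.9082
Distance = 515.1/sqrt(724.05) = 19.1429

19.1429


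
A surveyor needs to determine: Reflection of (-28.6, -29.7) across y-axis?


Reflection over y-axis: (x,y) -> (-x,y)
(-28.6, -29.7) -> (28.6, -29.7)

(28.6, -29.7)


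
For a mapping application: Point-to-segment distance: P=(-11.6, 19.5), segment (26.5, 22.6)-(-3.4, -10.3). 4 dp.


Project P onto AB: t = 0.628 (clamped to [0,1])
Closest point on segment: (7.723, 1.939)
Distance: 26.1107

26.1107


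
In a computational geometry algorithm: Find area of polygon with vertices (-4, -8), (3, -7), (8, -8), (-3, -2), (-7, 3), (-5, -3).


Shoelace sum: ((-4)*(-7) - 3*(-8)) + (3*(-8) - 8*(-7)) + (8*(-2) - (-3)*(-8)) + ((-3)*3 - (-7)*(-2)) + ((-7)*(-3) - (-5)*3) + ((-5)*(-8) - (-4)*(-3))
= 85
Area = |85|/2 = 42.5

42.5


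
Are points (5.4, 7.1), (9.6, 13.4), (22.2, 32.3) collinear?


Cross product: (9.6-5.4)*(32.3-7.1) - (13.4-7.1)*(22.2-5.4)
= 0

Yes, collinear


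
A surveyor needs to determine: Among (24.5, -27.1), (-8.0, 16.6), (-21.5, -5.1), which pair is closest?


d(P0,P1) = 54.4604, d(P0,P2) = 50.9902, d(P1,P2) = 25.5566
Closest: P1 and P2

Closest pair: (-8.0, 16.6) and (-21.5, -5.1), distance = 25.5566


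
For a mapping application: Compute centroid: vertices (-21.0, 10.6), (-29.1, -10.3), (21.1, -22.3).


Centroid = ((x_A+x_B+x_C)/3, (y_A+y_B+y_C)/3)
= (((-21)+(-29.1)+21.1)/3, (10.6+(-10.3)+(-22.3))/3)
= (-9.6667, -7.3333)

(-9.6667, -7.3333)


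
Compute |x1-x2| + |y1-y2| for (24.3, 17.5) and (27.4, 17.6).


|24.3-27.4| + |17.5-17.6| = 3.1 + 0.1 = 3.2

3.2


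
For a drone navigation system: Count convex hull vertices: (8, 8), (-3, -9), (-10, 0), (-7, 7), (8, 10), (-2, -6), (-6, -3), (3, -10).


Convex hull vertices (CCW): (-10, 0), (-3, -9), (3, -10), (8, 8), (8, 10), (-7, 7)
Count = 6

6


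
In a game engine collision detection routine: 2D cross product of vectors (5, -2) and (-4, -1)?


u x v = u_x*v_y - u_y*v_x = 5*(-1) - (-2)*(-4)
= (-5) - 8 = -13

-13


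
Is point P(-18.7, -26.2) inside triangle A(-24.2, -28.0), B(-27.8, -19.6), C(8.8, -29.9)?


Cross products: AB x AP = -52.68, BC x BP = -147.83, CA x CP = -69.85
All same sign? yes

Yes, inside


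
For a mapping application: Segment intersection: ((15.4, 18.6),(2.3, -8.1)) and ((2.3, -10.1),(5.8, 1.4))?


Cross products: d1=-50.2, d2=7, d3=26.2, d4=-31
d1*d2 < 0 and d3*d4 < 0? yes

Yes, they intersect


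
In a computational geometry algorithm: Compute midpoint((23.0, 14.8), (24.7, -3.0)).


M = ((23+24.7)/2, (14.8+(-3))/2)
= (23.85, 5.9)

(23.85, 5.9)


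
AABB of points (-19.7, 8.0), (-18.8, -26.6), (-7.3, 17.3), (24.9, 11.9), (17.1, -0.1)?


x range: [-19.7, 24.9]
y range: [-26.6, 17.3]
Bounding box: (-19.7,-26.6) to (24.9,17.3)

(-19.7,-26.6) to (24.9,17.3)


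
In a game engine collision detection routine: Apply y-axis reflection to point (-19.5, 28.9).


Reflection over y-axis: (x,y) -> (-x,y)
(-19.5, 28.9) -> (19.5, 28.9)

(19.5, 28.9)


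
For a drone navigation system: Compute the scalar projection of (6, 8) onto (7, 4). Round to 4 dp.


u.v = 74, |v| = sqrt(65) = 8.0623
Scalar projection = u.v / |v| = 74 / sqrt(65) = 9.1786

9.1786


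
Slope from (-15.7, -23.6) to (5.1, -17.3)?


slope = (y2-y1)/(x2-x1) = ((-17.3)-(-23.6))/(5.1-(-15.7)) = 6.3/20.8 = 0.3029

0.3029


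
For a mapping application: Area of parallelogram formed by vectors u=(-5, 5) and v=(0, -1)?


|u x v| = |(-5)*(-1) - 5*0|
= |5 - 0| = 5

5


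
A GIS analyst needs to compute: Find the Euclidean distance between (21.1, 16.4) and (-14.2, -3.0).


dx=-35.3, dy=-19.4
d^2 = (-35.3)^2 + (-19.4)^2 = 1622.45
d = sqrt(1622.45) = 40.2796

40.2796


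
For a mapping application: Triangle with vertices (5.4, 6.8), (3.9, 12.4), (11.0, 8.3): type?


Side lengths squared: AB^2=33.61, BC^2=67.22, CA^2=33.61
Sorted: [33.61, 33.61, 67.22]
By sides: Isosceles, By angles: Right

Isosceles, Right


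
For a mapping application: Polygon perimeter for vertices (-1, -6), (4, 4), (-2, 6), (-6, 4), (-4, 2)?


Sides: (-1, -6)->(4, 4): sqrt(125) = 11.18034, (4, 4)->(-2, 6): sqrt(40) = 6.324555, (-2, 6)->(-6, 4): sqrt(20) = 4.472136, (-6, 4)->(-4, 2): sqrt(8) = 2.828427, (-4, 2)->(-1, -6): sqrt(73) = 8.544004
Sum = 33.349462
Perimeter = 33.3495

33.3495


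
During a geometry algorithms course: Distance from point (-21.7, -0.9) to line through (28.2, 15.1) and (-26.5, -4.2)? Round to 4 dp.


|cross product| = 87.87
|line direction| = sqrt(3364.58) = 58.005
Distance = 87.87/sqrt(3364.58) = 1.5149

1.5149


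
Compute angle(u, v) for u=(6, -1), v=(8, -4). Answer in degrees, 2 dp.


u.v = 52, |u| = sqrt(37) = 6.0828, |v| = sqrt(80) = 8.9443
cos(theta) = u.v/(|u||v|) = 52/sqrt(2960) = 0.955779
theta = acos(0.955779) = 17.1 degrees

17.1 degrees


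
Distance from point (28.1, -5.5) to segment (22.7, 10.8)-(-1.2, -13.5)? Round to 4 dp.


Project P onto AB: t = 0.2299 (clamped to [0,1])
Closest point on segment: (17.2063, 5.2144)
Distance: 15.2797

15.2797


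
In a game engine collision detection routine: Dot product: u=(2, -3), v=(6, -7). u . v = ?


u . v = u_x*v_x + u_y*v_y = 2*6 + (-3)*(-7)
= 12 + 21 = 33

33


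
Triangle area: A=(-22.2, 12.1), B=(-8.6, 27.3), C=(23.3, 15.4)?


Area = |x_A(y_B-y_C) + x_B(y_C-y_A) + x_C(y_A-y_B)|/2
= |(-264.18) + (-28.38) + (-354.16)|/2
= 646.72/2 = 323.36

323.36


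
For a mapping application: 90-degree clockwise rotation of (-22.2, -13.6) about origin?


90° CW: (x,y) -> (y, -x)
(-22.2,-13.6) -> (-13.6, 22.2)

(-13.6, 22.2)


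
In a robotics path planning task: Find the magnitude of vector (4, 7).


|u| = sqrt(4^2 + 7^2) = sqrt(65) = 8.0623

8.0623


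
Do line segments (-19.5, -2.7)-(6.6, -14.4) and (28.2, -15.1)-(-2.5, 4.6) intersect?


Cross products: d1=559.01, d2=404.03, d3=234.45, d4=389.43
d1*d2 < 0 and d3*d4 < 0? no

No, they don't intersect


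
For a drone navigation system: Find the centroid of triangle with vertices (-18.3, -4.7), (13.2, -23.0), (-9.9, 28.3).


Centroid = ((x_A+x_B+x_C)/3, (y_A+y_B+y_C)/3)
= (((-18.3)+13.2+(-9.9))/3, ((-4.7)+(-23)+28.3)/3)
= (-5, 0.2)

(-5, 0.2)


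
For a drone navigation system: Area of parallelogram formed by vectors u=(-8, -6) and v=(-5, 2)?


|u x v| = |(-8)*2 - (-6)*(-5)|
= |(-16) - 30| = 46

46


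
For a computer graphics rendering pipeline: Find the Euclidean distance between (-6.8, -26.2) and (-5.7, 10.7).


dx=1.1, dy=36.9
d^2 = 1.1^2 + 36.9^2 = 1362.82
d = sqrt(1362.82) = 36.9164

36.9164


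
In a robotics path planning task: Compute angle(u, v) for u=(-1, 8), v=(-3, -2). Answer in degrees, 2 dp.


u.v = -13, |u| = sqrt(65) = 8.0623, |v| = sqrt(13) = 3.6056
cos(theta) = u.v/(|u||v|) = -13/sqrt(845) = -0.447214
theta = acos(-0.447214) = 116.57 degrees

116.57 degrees


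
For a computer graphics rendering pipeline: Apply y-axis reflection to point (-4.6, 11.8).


Reflection over y-axis: (x,y) -> (-x,y)
(-4.6, 11.8) -> (4.6, 11.8)

(4.6, 11.8)


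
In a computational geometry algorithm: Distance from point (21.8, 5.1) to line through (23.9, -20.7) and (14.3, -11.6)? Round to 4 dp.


|cross product| = 228.57
|line direction| = sqrt(174.97) = 13.2276
Distance = 228.57/sqrt(174.97) = 17.2797

17.2797


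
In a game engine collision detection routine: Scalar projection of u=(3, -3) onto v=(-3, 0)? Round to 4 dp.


u.v = -9, |v| = sqrt(9) = 3
Scalar projection = u.v / |v| = -9 / sqrt(9) = -3

-3


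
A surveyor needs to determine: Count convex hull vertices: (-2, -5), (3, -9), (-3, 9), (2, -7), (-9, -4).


Convex hull vertices (CCW): (-9, -4), (3, -9), (-3, 9)
Count = 3

3


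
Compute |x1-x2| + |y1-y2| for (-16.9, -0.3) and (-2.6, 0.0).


|(-16.9)-(-2.6)| + |(-0.3)-0| = 14.3 + 0.3 = 14.6

14.6


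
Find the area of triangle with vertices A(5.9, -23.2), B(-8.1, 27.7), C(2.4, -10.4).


Area = |x_A(y_B-y_C) + x_B(y_C-y_A) + x_C(y_A-y_B)|/2
= |224.79 + (-103.68) + (-122.16)|/2
= 1.05/2 = 0.525

0.525


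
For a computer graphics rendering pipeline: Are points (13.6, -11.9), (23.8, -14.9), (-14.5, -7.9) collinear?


Cross product: (23.8-13.6)*((-7.9)-(-11.9)) - ((-14.9)-(-11.9))*((-14.5)-13.6)
= -43.5

No, not collinear


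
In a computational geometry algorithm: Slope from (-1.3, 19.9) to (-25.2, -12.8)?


slope = (y2-y1)/(x2-x1) = ((-12.8)-19.9)/((-25.2)-(-1.3)) = (-32.7)/(-23.9) = 1.3682

1.3682


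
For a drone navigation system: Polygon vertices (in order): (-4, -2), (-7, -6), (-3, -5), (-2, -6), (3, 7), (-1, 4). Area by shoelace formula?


Shoelace sum: ((-4)*(-6) - (-7)*(-2)) + ((-7)*(-5) - (-3)*(-6)) + ((-3)*(-6) - (-2)*(-5)) + ((-2)*7 - 3*(-6)) + (3*4 - (-1)*7) + ((-1)*(-2) - (-4)*4)
= 76
Area = |76|/2 = 38

38


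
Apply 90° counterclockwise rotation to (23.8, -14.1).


90° CCW: (x,y) -> (-y, x)
(23.8,-14.1) -> (14.1, 23.8)

(14.1, 23.8)


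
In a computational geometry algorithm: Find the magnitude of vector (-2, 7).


|u| = sqrt((-2)^2 + 7^2) = sqrt(53) = 7.2801

7.2801


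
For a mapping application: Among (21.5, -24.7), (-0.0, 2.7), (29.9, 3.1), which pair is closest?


d(P0,P1) = 34.8283, d(P0,P2) = 29.0413, d(P1,P2) = 29.9027
Closest: P0 and P2

Closest pair: (21.5, -24.7) and (29.9, 3.1), distance = 29.0413


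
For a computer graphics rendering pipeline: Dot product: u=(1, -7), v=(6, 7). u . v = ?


u . v = u_x*v_x + u_y*v_y = 1*6 + (-7)*7
= 6 + (-49) = -43

-43


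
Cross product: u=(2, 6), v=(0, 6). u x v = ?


u x v = u_x*v_y - u_y*v_x = 2*6 - 6*0
= 12 - 0 = 12

12


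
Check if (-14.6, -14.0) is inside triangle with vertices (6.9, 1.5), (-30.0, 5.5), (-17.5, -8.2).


Cross products: AB x AP = 657.95, BC x BP = -32.77, CA x CP = -169.65
All same sign? no

No, outside


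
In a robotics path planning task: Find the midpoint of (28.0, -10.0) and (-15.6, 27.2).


M = ((28+(-15.6))/2, ((-10)+27.2)/2)
= (6.2, 8.6)

(6.2, 8.6)


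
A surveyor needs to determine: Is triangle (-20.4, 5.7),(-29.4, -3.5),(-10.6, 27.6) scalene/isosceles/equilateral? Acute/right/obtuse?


Side lengths squared: AB^2=165.64, BC^2=1320.65, CA^2=575.65
Sorted: [165.64, 575.65, 1320.65]
By sides: Scalene, By angles: Obtuse

Scalene, Obtuse


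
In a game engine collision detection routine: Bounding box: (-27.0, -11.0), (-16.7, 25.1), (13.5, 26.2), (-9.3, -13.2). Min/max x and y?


x range: [-27, 13.5]
y range: [-13.2, 26.2]
Bounding box: (-27,-13.2) to (13.5,26.2)

(-27,-13.2) to (13.5,26.2)


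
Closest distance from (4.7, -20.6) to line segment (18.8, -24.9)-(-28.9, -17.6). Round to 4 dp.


Project P onto AB: t = 0.3023 (clamped to [0,1])
Closest point on segment: (4.3797, -22.6931)
Distance: 2.1175

2.1175


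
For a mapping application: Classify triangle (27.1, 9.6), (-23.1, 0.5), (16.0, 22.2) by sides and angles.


Side lengths squared: AB^2=2602.85, BC^2=1999.7, CA^2=281.97
Sorted: [281.97, 1999.7, 2602.85]
By sides: Scalene, By angles: Obtuse

Scalene, Obtuse


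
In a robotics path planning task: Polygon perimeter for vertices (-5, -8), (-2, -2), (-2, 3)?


Sides: (-5, -8)->(-2, -2): sqrt(45) = 6.708204, (-2, -2)->(-2, 3): sqrt(25) = 5, (-2, 3)->(-5, -8): sqrt(130) = 11.401754
Sum = 23.109958
Perimeter = 23.11

23.11


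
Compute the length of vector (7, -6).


|u| = sqrt(7^2 + (-6)^2) = sqrt(85) = 9.2195

9.2195


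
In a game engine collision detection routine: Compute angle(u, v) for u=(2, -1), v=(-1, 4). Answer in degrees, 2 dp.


u.v = -6, |u| = sqrt(5) = 2.2361, |v| = sqrt(17) = 4.1231
cos(theta) = u.v/(|u||v|) = -6/sqrt(85) = -0.650791
theta = acos(-0.650791) = 130.6 degrees

130.6 degrees


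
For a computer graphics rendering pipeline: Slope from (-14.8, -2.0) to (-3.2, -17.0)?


slope = (y2-y1)/(x2-x1) = ((-17)-(-2))/((-3.2)-(-14.8)) = (-15)/11.6 = -1.2931

-1.2931


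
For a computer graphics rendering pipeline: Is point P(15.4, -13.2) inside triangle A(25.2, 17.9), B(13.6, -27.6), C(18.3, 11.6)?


Cross products: AB x AP = -85.14, BC x BP = -2.88, CA x CP = -152.85
All same sign? yes

Yes, inside


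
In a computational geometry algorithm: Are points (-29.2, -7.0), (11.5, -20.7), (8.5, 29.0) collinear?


Cross product: (11.5-(-29.2))*(29-(-7)) - ((-20.7)-(-7))*(8.5-(-29.2))
= 1981.69

No, not collinear


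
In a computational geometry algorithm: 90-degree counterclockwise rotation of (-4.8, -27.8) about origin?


90° CCW: (x,y) -> (-y, x)
(-4.8,-27.8) -> (27.8, -4.8)

(27.8, -4.8)


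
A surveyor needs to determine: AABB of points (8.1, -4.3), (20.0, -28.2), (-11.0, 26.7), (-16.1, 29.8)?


x range: [-16.1, 20]
y range: [-28.2, 29.8]
Bounding box: (-16.1,-28.2) to (20,29.8)

(-16.1,-28.2) to (20,29.8)


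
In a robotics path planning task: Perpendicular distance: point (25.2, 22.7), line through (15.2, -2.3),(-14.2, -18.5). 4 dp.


|cross product| = 573
|line direction| = sqrt(1126.8) = 33.5678
Distance = 573/sqrt(1126.8) = 17.0699

17.0699


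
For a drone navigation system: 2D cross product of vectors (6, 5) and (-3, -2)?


u x v = u_x*v_y - u_y*v_x = 6*(-2) - 5*(-3)
= (-12) - (-15) = 3

3


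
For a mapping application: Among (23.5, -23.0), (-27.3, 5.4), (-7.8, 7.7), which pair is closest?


d(P0,P1) = 58.1997, d(P0,P2) = 43.8427, d(P1,P2) = 19.6352
Closest: P1 and P2

Closest pair: (-27.3, 5.4) and (-7.8, 7.7), distance = 19.6352


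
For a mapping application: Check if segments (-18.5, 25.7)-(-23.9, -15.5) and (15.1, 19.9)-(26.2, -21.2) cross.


Cross products: d1=-1316.58, d2=-1995.84, d3=1415.64, d4=2094.9
d1*d2 < 0 and d3*d4 < 0? no

No, they don't intersect


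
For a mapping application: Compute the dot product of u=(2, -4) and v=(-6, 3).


u . v = u_x*v_x + u_y*v_y = 2*(-6) + (-4)*3
= (-12) + (-12) = -24

-24


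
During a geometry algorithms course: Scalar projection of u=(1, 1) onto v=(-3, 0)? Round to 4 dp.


u.v = -3, |v| = sqrt(9) = 3
Scalar projection = u.v / |v| = -3 / sqrt(9) = -1

-1


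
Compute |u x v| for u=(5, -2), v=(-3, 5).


|u x v| = |5*5 - (-2)*(-3)|
= |25 - 6| = 19

19


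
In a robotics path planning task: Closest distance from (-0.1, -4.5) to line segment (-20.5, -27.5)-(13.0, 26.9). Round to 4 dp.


Project P onto AB: t = 0.474 (clamped to [0,1])
Closest point on segment: (-4.6217, -1.7155)
Distance: 5.3103

5.3103


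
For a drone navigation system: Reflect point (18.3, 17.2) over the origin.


Reflection over origin: (x,y) -> (-x,-y)
(18.3, 17.2) -> (-18.3, -17.2)

(-18.3, -17.2)


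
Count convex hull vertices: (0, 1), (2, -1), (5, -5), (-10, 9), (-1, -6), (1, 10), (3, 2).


Convex hull vertices (CCW): (-10, 9), (-1, -6), (5, -5), (1, 10)
Count = 4

4


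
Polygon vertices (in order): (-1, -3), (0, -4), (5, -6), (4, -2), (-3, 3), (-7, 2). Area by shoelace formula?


Shoelace sum: ((-1)*(-4) - 0*(-3)) + (0*(-6) - 5*(-4)) + (5*(-2) - 4*(-6)) + (4*3 - (-3)*(-2)) + ((-3)*2 - (-7)*3) + ((-7)*(-3) - (-1)*2)
= 82
Area = |82|/2 = 41

41


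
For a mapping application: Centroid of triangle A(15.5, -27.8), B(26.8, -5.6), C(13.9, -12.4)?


Centroid = ((x_A+x_B+x_C)/3, (y_A+y_B+y_C)/3)
= ((15.5+26.8+13.9)/3, ((-27.8)+(-5.6)+(-12.4))/3)
= (18.7333, -15.2667)

(18.7333, -15.2667)
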